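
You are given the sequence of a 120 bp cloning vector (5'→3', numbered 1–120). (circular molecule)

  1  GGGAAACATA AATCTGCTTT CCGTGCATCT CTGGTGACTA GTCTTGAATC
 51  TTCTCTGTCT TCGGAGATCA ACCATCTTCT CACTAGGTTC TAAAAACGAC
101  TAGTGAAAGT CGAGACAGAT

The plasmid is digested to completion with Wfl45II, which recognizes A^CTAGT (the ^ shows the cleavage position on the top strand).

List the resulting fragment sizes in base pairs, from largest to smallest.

62, 58 bp

Wfl45II sites (ACTAGT) start at positions 37, 99.
Wfl45II cuts after the first base of each site, so after positions 37, 99.
Circular molecule, 2 cuts → 2 fragments:
  38–99 → 62 bp
  100–120 then 1–37 → 21 + 37 = 58 bp
Sorted largest to smallest: 62, 58 bp.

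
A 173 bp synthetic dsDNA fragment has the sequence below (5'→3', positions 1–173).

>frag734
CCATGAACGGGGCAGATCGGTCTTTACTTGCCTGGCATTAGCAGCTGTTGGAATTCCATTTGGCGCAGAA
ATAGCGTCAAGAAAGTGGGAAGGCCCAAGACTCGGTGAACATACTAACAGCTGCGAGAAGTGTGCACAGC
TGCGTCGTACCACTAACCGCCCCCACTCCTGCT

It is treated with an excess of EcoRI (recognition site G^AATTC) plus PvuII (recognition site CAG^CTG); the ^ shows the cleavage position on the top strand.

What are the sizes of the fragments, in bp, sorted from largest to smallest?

69, 44, 34, 19, 7 bp

The EcoRI site (GAATTC) starts at position 51.
EcoRI cuts after the first base of each site, so after position 51.
PvuII sites (CAGCTG) start at positions 42, 118, 137.
PvuII cuts after base 3 of each site, so after positions 44, 120, 139.
Combined cut positions: 44, 51, 120, 139.
Linear molecule, 4 cuts → 5 fragments:
  1–44 → 44 bp
  45–51 → 7 bp
  52–120 → 69 bp
  121–139 → 19 bp
  140–173 → 34 bp
Sorted largest to smallest: 69, 44, 34, 19, 7 bp.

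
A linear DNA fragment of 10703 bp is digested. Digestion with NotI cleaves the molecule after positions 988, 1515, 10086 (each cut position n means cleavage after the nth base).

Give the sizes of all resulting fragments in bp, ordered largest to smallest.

8571, 988, 617, 527 bp

Linear molecule, 3 cuts → 4 fragments:
  988 − 0 = 988 bp
  1515 − 988 = 527 bp
  10086 − 1515 = 8571 bp
  10703 − 10086 = 617 bp
Sorted largest to smallest: 8571, 988, 617, 527 bp.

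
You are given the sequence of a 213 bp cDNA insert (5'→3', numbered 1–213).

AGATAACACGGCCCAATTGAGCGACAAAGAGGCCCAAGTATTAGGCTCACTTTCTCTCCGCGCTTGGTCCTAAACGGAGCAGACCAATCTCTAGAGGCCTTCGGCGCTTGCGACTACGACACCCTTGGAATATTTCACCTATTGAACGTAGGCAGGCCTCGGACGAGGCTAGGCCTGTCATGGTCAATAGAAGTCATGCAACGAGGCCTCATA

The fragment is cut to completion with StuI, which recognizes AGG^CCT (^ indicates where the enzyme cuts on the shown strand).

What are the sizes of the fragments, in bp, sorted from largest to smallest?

StuI sites (AGGCCT) start at positions 95, 154, 171, 204.
StuI cuts after base 3 of each site, so after positions 97, 156, 173, 206.
Linear molecule, 4 cuts → 5 fragments:
  1–97 → 97 bp
  98–156 → 59 bp
  157–173 → 17 bp
  174–206 → 33 bp
  207–213 → 7 bp
Sorted largest to smallest: 97, 59, 33, 17, 7 bp.

97, 59, 33, 17, 7 bp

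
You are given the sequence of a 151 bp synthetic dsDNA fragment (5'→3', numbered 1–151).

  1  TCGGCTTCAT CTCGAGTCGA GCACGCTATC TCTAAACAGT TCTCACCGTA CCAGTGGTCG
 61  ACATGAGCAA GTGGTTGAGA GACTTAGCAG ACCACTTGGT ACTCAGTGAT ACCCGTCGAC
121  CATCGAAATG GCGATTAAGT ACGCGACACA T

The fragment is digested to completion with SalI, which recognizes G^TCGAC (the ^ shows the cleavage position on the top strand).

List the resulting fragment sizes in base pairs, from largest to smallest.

58, 57, 36 bp

SalI sites (GTCGAC) start at positions 57, 115.
SalI cuts after the first base of each site, so after positions 57, 115.
Linear molecule, 2 cuts → 3 fragments:
  1–57 → 57 bp
  58–115 → 58 bp
  116–151 → 36 bp
Sorted largest to smallest: 58, 57, 36 bp.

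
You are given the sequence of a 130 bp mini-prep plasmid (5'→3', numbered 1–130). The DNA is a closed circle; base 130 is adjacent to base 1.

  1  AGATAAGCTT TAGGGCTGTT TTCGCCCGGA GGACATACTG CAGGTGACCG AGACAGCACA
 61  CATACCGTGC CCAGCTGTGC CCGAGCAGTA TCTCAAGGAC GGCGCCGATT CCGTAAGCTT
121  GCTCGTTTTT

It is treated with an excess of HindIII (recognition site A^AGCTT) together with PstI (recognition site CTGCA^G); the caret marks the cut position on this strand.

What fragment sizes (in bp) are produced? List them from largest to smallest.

73, 37, 20 bp

HindIII sites (AAGCTT) start at positions 5, 115.
HindIII cuts after the first base of each site, so after positions 5, 115.
The PstI site (CTGCAG) starts at position 38.
PstI cuts after base 5 of each site (before the last base), so after position 42.
Combined cut positions: 5, 42, 115.
Circular molecule, 3 cuts → 3 fragments:
  6–42 → 37 bp
  43–115 → 73 bp
  116–130 then 1–5 → 15 + 5 = 20 bp
Sorted largest to smallest: 73, 37, 20 bp.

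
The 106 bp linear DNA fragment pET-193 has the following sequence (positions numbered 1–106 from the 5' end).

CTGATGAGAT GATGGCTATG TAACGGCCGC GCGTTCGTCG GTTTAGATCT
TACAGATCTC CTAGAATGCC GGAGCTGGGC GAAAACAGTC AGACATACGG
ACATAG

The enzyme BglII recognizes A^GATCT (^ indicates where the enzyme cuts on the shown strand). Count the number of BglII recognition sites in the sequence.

AGATCT occurs starting at positions 45, 54.
BglII cuts at 2 sites.

2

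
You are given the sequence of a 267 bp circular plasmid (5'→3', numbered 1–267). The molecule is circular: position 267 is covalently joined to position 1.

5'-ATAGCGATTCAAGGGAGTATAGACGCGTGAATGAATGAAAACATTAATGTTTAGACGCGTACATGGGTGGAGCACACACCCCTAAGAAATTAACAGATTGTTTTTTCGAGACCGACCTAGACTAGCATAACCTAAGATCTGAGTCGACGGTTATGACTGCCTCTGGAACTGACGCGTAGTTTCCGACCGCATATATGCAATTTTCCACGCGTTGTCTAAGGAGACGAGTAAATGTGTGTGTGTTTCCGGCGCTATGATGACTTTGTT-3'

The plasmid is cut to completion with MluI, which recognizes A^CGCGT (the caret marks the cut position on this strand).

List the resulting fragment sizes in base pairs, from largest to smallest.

MluI sites (ACGCGT) start at positions 23, 55, 172, 207.
MluI cuts after the first base of each site, so after positions 23, 55, 172, 207.
Circular molecule, 4 cuts → 4 fragments:
  24–55 → 32 bp
  56–172 → 117 bp
  173–207 → 35 bp
  208–267 then 1–23 → 60 + 23 = 83 bp
Sorted largest to smallest: 117, 83, 35, 32 bp.

117, 83, 35, 32 bp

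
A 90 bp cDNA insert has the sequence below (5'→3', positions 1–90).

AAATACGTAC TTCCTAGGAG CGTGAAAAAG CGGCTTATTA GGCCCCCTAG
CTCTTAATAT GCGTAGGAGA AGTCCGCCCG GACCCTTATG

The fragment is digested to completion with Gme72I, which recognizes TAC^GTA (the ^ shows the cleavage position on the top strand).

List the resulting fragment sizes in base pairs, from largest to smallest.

The Gme72I site (TACGTA) starts at position 4.
Gme72I cuts after base 3 of each site, so after position 6.
Linear molecule, 1 cut → 2 fragments:
  1–6 → 6 bp
  7–90 → 84 bp
Sorted largest to smallest: 84, 6 bp.

84, 6 bp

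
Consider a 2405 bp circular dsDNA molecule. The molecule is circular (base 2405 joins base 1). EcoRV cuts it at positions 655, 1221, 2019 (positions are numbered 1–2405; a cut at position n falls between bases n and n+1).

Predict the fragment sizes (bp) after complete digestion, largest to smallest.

1041, 798, 566 bp

Circular molecule, 3 cuts → 3 fragments:
  1221 − 655 = 566 bp
  2019 − 1221 = 798 bp
  wrap: 2405 − 2019 + 655 = 1041 bp
Sorted largest to smallest: 1041, 798, 566 bp.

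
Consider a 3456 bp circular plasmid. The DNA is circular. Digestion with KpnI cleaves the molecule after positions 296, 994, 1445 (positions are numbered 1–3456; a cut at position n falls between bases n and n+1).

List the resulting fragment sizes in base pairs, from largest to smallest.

Circular molecule, 3 cuts → 3 fragments:
  994 − 296 = 698 bp
  1445 − 994 = 451 bp
  wrap: 3456 − 1445 + 296 = 2307 bp
Sorted largest to smallest: 2307, 698, 451 bp.

2307, 698, 451 bp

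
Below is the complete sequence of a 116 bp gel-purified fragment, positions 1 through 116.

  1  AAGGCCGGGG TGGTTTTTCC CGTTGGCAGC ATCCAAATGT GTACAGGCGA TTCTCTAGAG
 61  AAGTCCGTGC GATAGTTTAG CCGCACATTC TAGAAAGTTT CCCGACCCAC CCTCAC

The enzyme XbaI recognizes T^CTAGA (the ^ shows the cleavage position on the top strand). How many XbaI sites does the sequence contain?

2

TCTAGA occurs starting at positions 54, 89.
XbaI cuts at 2 sites.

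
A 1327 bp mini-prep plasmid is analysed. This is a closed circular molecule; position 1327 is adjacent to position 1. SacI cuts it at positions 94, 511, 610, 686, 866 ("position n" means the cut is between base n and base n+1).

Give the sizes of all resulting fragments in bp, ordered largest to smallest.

555, 417, 180, 99, 76 bp

Circular molecule, 5 cuts → 5 fragments:
  511 − 94 = 417 bp
  610 − 511 = 99 bp
  686 − 610 = 76 bp
  866 − 686 = 180 bp
  wrap: 1327 − 866 + 94 = 555 bp
Sorted largest to smallest: 555, 417, 180, 99, 76 bp.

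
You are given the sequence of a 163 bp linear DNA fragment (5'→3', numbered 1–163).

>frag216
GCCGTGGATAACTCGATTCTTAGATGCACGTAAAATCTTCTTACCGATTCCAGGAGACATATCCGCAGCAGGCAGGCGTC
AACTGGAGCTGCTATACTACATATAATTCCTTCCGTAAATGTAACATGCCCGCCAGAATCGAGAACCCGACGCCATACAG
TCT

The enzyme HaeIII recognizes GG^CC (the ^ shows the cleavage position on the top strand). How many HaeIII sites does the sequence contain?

0

No occurrence of GGCC is present in the sequence.
HaeIII does not cut: 0 sites.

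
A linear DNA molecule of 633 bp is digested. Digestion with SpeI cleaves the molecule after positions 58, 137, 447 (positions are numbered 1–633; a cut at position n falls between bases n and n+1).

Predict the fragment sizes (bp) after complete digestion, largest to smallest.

310, 186, 79, 58 bp

Linear molecule, 3 cuts → 4 fragments:
  58 − 0 = 58 bp
  137 − 58 = 79 bp
  447 − 137 = 310 bp
  633 − 447 = 186 bp
Sorted largest to smallest: 310, 186, 79, 58 bp.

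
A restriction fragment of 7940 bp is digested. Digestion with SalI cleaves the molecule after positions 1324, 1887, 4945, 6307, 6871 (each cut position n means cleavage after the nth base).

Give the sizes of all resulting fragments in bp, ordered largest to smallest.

Linear molecule, 5 cuts → 6 fragments:
  1324 − 0 = 1324 bp
  1887 − 1324 = 563 bp
  4945 − 1887 = 3058 bp
  6307 − 4945 = 1362 bp
  6871 − 6307 = 564 bp
  7940 − 6871 = 1069 bp
Sorted largest to smallest: 3058, 1362, 1324, 1069, 564, 563 bp.

3058, 1362, 1324, 1069, 564, 563 bp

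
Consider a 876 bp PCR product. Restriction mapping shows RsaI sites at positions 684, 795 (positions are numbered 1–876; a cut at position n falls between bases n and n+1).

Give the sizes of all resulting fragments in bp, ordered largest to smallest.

Linear molecule, 2 cuts → 3 fragments:
  684 − 0 = 684 bp
  795 − 684 = 111 bp
  876 − 795 = 81 bp
Sorted largest to smallest: 684, 111, 81 bp.

684, 111, 81 bp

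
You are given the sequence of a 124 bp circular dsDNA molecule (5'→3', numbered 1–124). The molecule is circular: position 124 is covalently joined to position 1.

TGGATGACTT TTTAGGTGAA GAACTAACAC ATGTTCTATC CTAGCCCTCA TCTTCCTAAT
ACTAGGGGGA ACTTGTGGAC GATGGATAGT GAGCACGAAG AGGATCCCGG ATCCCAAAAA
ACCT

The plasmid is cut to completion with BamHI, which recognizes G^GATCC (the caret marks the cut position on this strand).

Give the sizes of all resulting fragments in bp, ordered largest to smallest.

117, 7 bp

BamHI sites (GGATCC) start at positions 102, 109.
BamHI cuts after the first base of each site, so after positions 102, 109.
Circular molecule, 2 cuts → 2 fragments:
  103–109 → 7 bp
  110–124 then 1–102 → 15 + 102 = 117 bp
Sorted largest to smallest: 117, 7 bp.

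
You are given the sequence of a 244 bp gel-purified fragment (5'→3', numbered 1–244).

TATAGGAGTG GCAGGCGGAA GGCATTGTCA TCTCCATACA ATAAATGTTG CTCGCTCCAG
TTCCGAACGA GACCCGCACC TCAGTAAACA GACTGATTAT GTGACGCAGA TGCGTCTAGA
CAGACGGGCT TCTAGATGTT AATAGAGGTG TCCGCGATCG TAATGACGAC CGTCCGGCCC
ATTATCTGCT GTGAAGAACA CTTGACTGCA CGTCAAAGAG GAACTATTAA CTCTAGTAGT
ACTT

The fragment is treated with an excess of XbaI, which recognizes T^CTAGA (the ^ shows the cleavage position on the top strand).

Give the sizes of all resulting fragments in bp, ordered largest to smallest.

115, 113, 16 bp

XbaI sites (TCTAGA) start at positions 115, 131.
XbaI cuts after the first base of each site, so after positions 115, 131.
Linear molecule, 2 cuts → 3 fragments:
  1–115 → 115 bp
  116–131 → 16 bp
  132–244 → 113 bp
Sorted largest to smallest: 115, 113, 16 bp.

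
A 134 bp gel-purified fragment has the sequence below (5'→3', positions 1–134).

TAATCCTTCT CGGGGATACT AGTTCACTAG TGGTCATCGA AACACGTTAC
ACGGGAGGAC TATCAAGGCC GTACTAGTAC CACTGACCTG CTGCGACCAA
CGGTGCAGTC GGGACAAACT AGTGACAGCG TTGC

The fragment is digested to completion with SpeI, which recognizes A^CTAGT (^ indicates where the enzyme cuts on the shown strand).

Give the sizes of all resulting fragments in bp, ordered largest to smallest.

47, 45, 18, 16, 8 bp

SpeI sites (ACTAGT) start at positions 18, 26, 73, 118.
SpeI cuts after the first base of each site, so after positions 18, 26, 73, 118.
Linear molecule, 4 cuts → 5 fragments:
  1–18 → 18 bp
  19–26 → 8 bp
  27–73 → 47 bp
  74–118 → 45 bp
  119–134 → 16 bp
Sorted largest to smallest: 47, 45, 18, 16, 8 bp.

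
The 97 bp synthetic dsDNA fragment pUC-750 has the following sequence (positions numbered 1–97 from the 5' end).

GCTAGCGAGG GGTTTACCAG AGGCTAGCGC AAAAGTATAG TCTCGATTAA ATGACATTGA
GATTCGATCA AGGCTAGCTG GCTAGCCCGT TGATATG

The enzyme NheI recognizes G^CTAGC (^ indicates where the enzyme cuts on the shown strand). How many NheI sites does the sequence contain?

4

GCTAGC occurs starting at positions 1, 23, 73, 81.
NheI cuts at 4 sites.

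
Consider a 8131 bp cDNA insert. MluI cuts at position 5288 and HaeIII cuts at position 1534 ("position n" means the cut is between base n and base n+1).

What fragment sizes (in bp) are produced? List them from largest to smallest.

3754, 2843, 1534 bp

Combined cut positions (sorted): 1534, 5288.
Linear molecule, 2 cuts → 3 fragments:
  1534 − 0 = 1534 bp
  5288 − 1534 = 3754 bp
  8131 − 5288 = 2843 bp
Sorted largest to smallest: 3754, 2843, 1534 bp.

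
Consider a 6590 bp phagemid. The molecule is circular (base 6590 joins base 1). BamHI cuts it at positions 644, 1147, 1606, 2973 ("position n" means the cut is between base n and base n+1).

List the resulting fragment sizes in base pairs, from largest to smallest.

Circular molecule, 4 cuts → 4 fragments:
  1147 − 644 = 503 bp
  1606 − 1147 = 459 bp
  2973 − 1606 = 1367 bp
  wrap: 6590 − 2973 + 644 = 4261 bp
Sorted largest to smallest: 4261, 1367, 503, 459 bp.

4261, 1367, 503, 459 bp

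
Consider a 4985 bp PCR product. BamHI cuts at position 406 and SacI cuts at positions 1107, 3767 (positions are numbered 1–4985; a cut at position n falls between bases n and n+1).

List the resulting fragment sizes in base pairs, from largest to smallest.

2660, 1218, 701, 406 bp

Combined cut positions (sorted): 406, 1107, 3767.
Linear molecule, 3 cuts → 4 fragments:
  406 − 0 = 406 bp
  1107 − 406 = 701 bp
  3767 − 1107 = 2660 bp
  4985 − 3767 = 1218 bp
Sorted largest to smallest: 2660, 1218, 701, 406 bp.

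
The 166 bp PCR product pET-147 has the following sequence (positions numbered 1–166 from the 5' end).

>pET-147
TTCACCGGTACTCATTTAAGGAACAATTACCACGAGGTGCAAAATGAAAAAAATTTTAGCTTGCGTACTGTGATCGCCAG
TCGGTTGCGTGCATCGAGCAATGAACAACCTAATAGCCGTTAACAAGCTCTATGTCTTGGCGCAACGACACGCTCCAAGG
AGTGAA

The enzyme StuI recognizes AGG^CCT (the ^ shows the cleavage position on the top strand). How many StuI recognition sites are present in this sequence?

0

No occurrence of AGGCCT is present in the sequence.
StuI does not cut: 0 sites.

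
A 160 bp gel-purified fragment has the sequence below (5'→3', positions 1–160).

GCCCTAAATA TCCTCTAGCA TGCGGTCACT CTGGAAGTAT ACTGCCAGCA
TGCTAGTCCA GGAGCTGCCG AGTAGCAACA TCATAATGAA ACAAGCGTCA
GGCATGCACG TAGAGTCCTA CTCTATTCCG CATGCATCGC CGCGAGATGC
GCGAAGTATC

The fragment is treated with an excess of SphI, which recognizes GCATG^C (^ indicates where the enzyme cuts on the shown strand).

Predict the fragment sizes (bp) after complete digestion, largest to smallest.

54, 30, 28, 26, 22 bp

SphI sites (GCATGC) start at positions 18, 48, 102, 130.
SphI cuts after base 5 of each site (before the last base), so after positions 22, 52, 106, 134.
Linear molecule, 4 cuts → 5 fragments:
  1–22 → 22 bp
  23–52 → 30 bp
  53–106 → 54 bp
  107–134 → 28 bp
  135–160 → 26 bp
Sorted largest to smallest: 54, 30, 28, 26, 22 bp.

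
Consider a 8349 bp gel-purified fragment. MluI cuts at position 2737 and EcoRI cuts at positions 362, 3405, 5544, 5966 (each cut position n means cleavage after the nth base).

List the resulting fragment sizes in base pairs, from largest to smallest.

2383, 2375, 2139, 668, 422, 362 bp

Combined cut positions (sorted): 362, 2737, 3405, 5544, 5966.
Linear molecule, 5 cuts → 6 fragments:
  362 − 0 = 362 bp
  2737 − 362 = 2375 bp
  3405 − 2737 = 668 bp
  5544 − 3405 = 2139 bp
  5966 − 5544 = 422 bp
  8349 − 5966 = 2383 bp
Sorted largest to smallest: 2383, 2375, 2139, 668, 422, 362 bp.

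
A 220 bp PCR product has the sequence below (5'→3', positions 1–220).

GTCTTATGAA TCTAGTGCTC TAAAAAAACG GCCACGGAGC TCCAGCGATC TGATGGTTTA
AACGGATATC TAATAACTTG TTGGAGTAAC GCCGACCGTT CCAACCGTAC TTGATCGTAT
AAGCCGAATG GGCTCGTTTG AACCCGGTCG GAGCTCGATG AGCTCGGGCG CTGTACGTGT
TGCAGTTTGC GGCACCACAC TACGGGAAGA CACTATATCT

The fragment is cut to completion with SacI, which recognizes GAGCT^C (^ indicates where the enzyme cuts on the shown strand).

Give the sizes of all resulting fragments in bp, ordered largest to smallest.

114, 56, 41, 9 bp

SacI sites (GAGCTC) start at positions 37, 151, 160.
SacI cuts after base 5 of each site (before the last base), so after positions 41, 155, 164.
Linear molecule, 3 cuts → 4 fragments:
  1–41 → 41 bp
  42–155 → 114 bp
  156–164 → 9 bp
  165–220 → 56 bp
Sorted largest to smallest: 114, 56, 41, 9 bp.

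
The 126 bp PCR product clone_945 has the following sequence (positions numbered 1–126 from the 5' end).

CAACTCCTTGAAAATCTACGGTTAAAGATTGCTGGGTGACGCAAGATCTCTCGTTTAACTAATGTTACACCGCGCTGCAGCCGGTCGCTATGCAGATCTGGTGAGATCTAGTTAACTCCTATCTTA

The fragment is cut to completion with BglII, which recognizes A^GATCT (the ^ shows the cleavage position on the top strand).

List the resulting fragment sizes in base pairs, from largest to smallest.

50, 44, 22, 10 bp

BglII sites (AGATCT) start at positions 44, 94, 104.
BglII cuts after the first base of each site, so after positions 44, 94, 104.
Linear molecule, 3 cuts → 4 fragments:
  1–44 → 44 bp
  45–94 → 50 bp
  95–104 → 10 bp
  105–126 → 22 bp
Sorted largest to smallest: 50, 44, 22, 10 bp.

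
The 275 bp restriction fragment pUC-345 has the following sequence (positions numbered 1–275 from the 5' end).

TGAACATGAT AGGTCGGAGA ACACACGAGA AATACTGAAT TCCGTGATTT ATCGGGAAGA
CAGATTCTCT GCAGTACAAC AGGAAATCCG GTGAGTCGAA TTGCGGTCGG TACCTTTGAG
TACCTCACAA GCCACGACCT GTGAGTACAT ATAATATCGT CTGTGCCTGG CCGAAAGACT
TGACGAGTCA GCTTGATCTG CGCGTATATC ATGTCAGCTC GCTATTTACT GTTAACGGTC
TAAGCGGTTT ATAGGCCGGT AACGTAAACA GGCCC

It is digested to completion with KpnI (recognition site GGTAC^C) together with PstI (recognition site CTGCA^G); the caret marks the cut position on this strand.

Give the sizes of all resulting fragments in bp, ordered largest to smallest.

162, 73, 40 bp

The KpnI site (GGTACC) starts at position 109.
KpnI cuts after base 5 of each site (before the last base), so after position 113.
The PstI site (CTGCAG) starts at position 69.
PstI cuts after base 5 of each site (before the last base), so after position 73.
Combined cut positions: 73, 113.
Linear molecule, 2 cuts → 3 fragments:
  1–73 → 73 bp
  74–113 → 40 bp
  114–275 → 162 bp
Sorted largest to smallest: 162, 73, 40 bp.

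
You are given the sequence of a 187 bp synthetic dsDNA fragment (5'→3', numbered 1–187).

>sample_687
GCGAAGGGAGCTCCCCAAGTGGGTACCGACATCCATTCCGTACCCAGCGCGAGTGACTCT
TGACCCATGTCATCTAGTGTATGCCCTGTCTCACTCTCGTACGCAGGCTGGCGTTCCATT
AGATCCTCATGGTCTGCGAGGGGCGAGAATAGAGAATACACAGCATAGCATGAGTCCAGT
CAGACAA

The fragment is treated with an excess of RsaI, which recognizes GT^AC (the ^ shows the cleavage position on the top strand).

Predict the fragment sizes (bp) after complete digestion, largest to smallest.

RsaI sites (GTAC) start at positions 23, 40, 99.
RsaI cuts after base 2 of each site, so after positions 24, 41, 100.
Linear molecule, 3 cuts → 4 fragments:
  1–24 → 24 bp
  25–41 → 17 bp
  42–100 → 59 bp
  101–187 → 87 bp
Sorted largest to smallest: 87, 59, 24, 17 bp.

87, 59, 24, 17 bp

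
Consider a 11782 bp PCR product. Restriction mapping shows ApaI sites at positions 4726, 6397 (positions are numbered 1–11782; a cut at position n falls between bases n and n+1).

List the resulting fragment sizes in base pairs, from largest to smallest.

Linear molecule, 2 cuts → 3 fragments:
  4726 − 0 = 4726 bp
  6397 − 4726 = 1671 bp
  11782 − 6397 = 5385 bp
Sorted largest to smallest: 5385, 4726, 1671 bp.

5385, 4726, 1671 bp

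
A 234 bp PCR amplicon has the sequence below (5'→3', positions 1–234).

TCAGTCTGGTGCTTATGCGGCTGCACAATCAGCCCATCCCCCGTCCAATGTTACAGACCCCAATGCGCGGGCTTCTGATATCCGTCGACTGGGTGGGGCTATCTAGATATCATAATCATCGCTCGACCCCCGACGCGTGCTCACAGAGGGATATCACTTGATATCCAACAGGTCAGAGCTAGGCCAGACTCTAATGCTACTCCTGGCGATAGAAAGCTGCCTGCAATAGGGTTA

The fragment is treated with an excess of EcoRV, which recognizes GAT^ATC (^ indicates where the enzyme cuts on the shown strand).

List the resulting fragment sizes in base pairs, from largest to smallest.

EcoRV sites (GATATC) start at positions 77, 106, 150, 160.
EcoRV cuts after base 3 of each site, so after positions 79, 108, 152, 162.
Linear molecule, 4 cuts → 5 fragments:
  1–79 → 79 bp
  80–108 → 29 bp
  109–152 → 44 bp
  153–162 → 10 bp
  163–234 → 72 bp
Sorted largest to smallest: 79, 72, 44, 29, 10 bp.

79, 72, 44, 29, 10 bp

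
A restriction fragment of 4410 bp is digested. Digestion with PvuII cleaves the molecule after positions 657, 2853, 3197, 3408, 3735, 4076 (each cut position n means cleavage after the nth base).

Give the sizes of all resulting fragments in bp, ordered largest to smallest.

Linear molecule, 6 cuts → 7 fragments:
  657 − 0 = 657 bp
  2853 − 657 = 2196 bp
  3197 − 2853 = 344 bp
  3408 − 3197 = 211 bp
  3735 − 3408 = 327 bp
  4076 − 3735 = 341 bp
  4410 − 4076 = 334 bp
Sorted largest to smallest: 2196, 657, 344, 341, 334, 327, 211 bp.

2196, 657, 344, 341, 334, 327, 211 bp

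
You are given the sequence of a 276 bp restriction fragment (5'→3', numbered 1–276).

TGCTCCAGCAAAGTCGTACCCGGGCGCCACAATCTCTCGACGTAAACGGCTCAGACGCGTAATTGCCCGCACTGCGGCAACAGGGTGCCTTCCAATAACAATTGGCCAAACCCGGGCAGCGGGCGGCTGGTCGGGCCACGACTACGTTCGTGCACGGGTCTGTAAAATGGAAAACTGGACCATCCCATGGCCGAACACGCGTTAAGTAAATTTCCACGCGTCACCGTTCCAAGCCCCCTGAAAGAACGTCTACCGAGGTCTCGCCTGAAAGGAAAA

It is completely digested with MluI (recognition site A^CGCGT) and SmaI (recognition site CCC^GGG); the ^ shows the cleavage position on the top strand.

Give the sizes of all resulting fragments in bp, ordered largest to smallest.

MluI sites (ACGCGT) start at positions 55, 197, 216.
MluI cuts after the first base of each site, so after positions 55, 197, 216.
SmaI sites (CCCGGG) start at positions 19, 111.
SmaI cuts after base 3 of each site, so after positions 21, 113.
Combined cut positions: 21, 55, 113, 197, 216.
Linear molecule, 5 cuts → 6 fragments:
  1–21 → 21 bp
  22–55 → 34 bp
  56–113 → 58 bp
  114–197 → 84 bp
  198–216 → 19 bp
  217–276 → 60 bp
Sorted largest to smallest: 84, 60, 58, 34, 21, 19 bp.

84, 60, 58, 34, 21, 19 bp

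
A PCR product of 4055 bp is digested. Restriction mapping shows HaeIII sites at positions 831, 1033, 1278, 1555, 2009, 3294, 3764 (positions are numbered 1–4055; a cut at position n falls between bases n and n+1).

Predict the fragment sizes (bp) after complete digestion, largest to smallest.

Linear molecule, 7 cuts → 8 fragments:
  831 − 0 = 831 bp
  1033 − 831 = 202 bp
  1278 − 1033 = 245 bp
  1555 − 1278 = 277 bp
  2009 − 1555 = 454 bp
  3294 − 2009 = 1285 bp
  3764 − 3294 = 470 bp
  4055 − 3764 = 291 bp
Sorted largest to smallest: 1285, 831, 470, 454, 291, 277, 245, 202 bp.

1285, 831, 470, 454, 291, 277, 245, 202 bp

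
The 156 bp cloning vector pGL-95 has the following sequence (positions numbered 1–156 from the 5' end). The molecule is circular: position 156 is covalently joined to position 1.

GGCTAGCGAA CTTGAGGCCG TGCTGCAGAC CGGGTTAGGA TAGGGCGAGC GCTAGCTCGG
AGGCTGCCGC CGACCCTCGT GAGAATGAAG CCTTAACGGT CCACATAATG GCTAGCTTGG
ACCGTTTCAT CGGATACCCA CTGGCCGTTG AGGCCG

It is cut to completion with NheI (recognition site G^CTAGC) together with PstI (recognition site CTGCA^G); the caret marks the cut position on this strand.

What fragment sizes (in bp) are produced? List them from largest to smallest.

NheI sites (GCTAGC) start at positions 2, 51, 111.
NheI cuts after the first base of each site, so after positions 2, 51, 111.
The PstI site (CTGCAG) starts at position 23.
PstI cuts after base 5 of each site (before the last base), so after position 27.
Combined cut positions: 2, 27, 51, 111.
Circular molecule, 4 cuts → 4 fragments:
  3–27 → 25 bp
  28–51 → 24 bp
  52–111 → 60 bp
  112–156 then 1–2 → 45 + 2 = 47 bp
Sorted largest to smallest: 60, 47, 25, 24 bp.

60, 47, 25, 24 bp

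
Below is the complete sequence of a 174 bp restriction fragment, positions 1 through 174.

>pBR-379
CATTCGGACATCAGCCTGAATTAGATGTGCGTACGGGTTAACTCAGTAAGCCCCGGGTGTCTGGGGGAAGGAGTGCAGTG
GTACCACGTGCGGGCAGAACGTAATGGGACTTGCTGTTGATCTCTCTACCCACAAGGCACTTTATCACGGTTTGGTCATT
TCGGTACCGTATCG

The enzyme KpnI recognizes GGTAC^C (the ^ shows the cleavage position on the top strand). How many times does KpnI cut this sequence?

GGTACC occurs starting at positions 80, 163.
KpnI cuts at 2 sites.

2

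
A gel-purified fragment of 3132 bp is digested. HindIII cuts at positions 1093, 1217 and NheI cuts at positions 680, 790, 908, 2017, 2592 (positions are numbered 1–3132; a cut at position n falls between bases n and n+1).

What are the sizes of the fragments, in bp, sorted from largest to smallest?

Combined cut positions (sorted): 680, 790, 908, 1093, 1217, 2017, 2592.
Linear molecule, 7 cuts → 8 fragments:
  680 − 0 = 680 bp
  790 − 680 = 110 bp
  908 − 790 = 118 bp
  1093 − 908 = 185 bp
  1217 − 1093 = 124 bp
  2017 − 1217 = 800 bp
  2592 − 2017 = 575 bp
  3132 − 2592 = 540 bp
Sorted largest to smallest: 800, 680, 575, 540, 185, 124, 118, 110 bp.

800, 680, 575, 540, 185, 124, 118, 110 bp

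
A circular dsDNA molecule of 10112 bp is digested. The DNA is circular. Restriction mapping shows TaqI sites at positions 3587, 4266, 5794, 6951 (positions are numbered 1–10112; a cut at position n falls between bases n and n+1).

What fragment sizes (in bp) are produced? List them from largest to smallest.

Circular molecule, 4 cuts → 4 fragments:
  4266 − 3587 = 679 bp
  5794 − 4266 = 1528 bp
  6951 − 5794 = 1157 bp
  wrap: 10112 − 6951 + 3587 = 6748 bp
Sorted largest to smallest: 6748, 1528, 1157, 679 bp.

6748, 1528, 1157, 679 bp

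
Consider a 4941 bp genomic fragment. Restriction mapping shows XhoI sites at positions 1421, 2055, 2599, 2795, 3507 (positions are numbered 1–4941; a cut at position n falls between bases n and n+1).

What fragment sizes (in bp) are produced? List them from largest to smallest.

1434, 1421, 712, 634, 544, 196 bp

Linear molecule, 5 cuts → 6 fragments:
  1421 − 0 = 1421 bp
  2055 − 1421 = 634 bp
  2599 − 2055 = 544 bp
  2795 − 2599 = 196 bp
  3507 − 2795 = 712 bp
  4941 − 3507 = 1434 bp
Sorted largest to smallest: 1434, 1421, 712, 634, 544, 196 bp.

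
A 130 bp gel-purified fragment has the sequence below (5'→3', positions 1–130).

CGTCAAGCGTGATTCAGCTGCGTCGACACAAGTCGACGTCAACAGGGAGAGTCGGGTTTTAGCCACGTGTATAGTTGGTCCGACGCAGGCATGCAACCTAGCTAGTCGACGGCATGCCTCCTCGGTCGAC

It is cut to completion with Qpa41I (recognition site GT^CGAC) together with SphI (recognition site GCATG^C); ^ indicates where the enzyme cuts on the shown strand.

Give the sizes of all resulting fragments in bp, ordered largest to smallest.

60, 23, 13, 10, 10, 10, 4 bp

Qpa41I sites (GTCGAC) start at positions 22, 32, 105, 125.
Qpa41I cuts after base 2 of each site, so after positions 23, 33, 106, 126.
SphI sites (GCATGC) start at positions 89, 112.
SphI cuts after base 5 of each site (before the last base), so after positions 93, 116.
Combined cut positions: 23, 33, 93, 106, 116, 126.
Linear molecule, 6 cuts → 7 fragments:
  1–23 → 23 bp
  24–33 → 10 bp
  34–93 → 60 bp
  94–106 → 13 bp
  107–116 → 10 bp
  117–126 → 10 bp
  127–130 → 4 bp
Sorted largest to smallest: 60, 23, 13, 10, 10, 10, 4 bp.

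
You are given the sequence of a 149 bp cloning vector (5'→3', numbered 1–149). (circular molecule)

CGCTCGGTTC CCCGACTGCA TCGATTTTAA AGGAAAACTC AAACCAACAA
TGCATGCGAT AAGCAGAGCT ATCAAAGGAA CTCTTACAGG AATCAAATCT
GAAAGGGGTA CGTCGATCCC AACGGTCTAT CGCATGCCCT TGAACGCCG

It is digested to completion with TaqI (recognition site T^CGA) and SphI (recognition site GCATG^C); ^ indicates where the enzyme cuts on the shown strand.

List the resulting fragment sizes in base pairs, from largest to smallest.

57, 35, 34, 23 bp

TaqI sites (TCGA) start at positions 21, 113.
TaqI cuts after the first base of each site, so after positions 21, 113.
SphI sites (GCATGC) start at positions 52, 132.
SphI cuts after base 5 of each site (before the last base), so after positions 56, 136.
Combined cut positions: 21, 56, 113, 136.
Circular molecule, 4 cuts → 4 fragments:
  22–56 → 35 bp
  57–113 → 57 bp
  114–136 → 23 bp
  137–149 then 1–21 → 13 + 21 = 34 bp
Sorted largest to smallest: 57, 35, 34, 23 bp.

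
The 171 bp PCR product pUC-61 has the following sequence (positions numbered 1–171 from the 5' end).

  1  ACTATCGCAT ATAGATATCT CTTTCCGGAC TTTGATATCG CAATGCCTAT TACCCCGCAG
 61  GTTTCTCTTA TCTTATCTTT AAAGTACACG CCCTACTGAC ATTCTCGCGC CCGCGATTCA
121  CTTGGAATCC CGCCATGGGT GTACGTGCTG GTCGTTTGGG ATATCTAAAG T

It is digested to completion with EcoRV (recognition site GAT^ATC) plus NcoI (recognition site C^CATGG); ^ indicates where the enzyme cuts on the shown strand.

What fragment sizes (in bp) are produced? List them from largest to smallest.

EcoRV sites (GATATC) start at positions 14, 34, 160.
EcoRV cuts after base 3 of each site, so after positions 16, 36, 162.
The NcoI site (CCATGG) starts at position 133.
NcoI cuts after the first base of each site, so after position 133.
Combined cut positions: 16, 36, 133, 162.
Linear molecule, 4 cuts → 5 fragments:
  1–16 → 16 bp
  17–36 → 20 bp
  37–133 → 97 bp
  134–162 → 29 bp
  163–171 → 9 bp
Sorted largest to smallest: 97, 29, 20, 16, 9 bp.

97, 29, 20, 16, 9 bp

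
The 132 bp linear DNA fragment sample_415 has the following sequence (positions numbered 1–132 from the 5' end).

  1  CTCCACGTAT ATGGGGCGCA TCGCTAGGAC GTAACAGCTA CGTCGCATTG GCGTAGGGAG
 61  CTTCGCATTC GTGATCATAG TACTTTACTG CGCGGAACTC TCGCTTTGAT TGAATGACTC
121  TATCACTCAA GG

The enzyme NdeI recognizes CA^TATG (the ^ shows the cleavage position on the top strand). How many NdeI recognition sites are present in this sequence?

No occurrence of CATATG is present in the sequence.
NdeI does not cut: 0 sites.

0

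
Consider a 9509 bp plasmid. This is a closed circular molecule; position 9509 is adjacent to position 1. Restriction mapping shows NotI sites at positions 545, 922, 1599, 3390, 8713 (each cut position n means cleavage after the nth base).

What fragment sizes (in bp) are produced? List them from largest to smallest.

5323, 1791, 1341, 677, 377 bp

Circular molecule, 5 cuts → 5 fragments:
  922 − 545 = 377 bp
  1599 − 922 = 677 bp
  3390 − 1599 = 1791 bp
  8713 − 3390 = 5323 bp
  wrap: 9509 − 8713 + 545 = 1341 bp
Sorted largest to smallest: 5323, 1791, 1341, 677, 377 bp.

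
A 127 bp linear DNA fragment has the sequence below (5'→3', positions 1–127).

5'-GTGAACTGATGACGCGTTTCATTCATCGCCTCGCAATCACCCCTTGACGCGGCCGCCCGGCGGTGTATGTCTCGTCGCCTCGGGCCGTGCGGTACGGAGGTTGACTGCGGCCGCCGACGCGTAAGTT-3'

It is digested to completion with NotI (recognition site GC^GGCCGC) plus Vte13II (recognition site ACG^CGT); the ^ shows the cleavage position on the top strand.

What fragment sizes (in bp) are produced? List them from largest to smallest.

NotI sites (GCGGCCGC) start at positions 49, 107.
NotI cuts after base 2 of each site, so after positions 50, 108.
Vte13II sites (ACGCGT) start at positions 12, 117.
Vte13II cuts after base 3 of each site, so after positions 14, 119.
Combined cut positions: 14, 50, 108, 119.
Linear molecule, 4 cuts → 5 fragments:
  1–14 → 14 bp
  15–50 → 36 bp
  51–108 → 58 bp
  109–119 → 11 bp
  120–127 → 8 bp
Sorted largest to smallest: 58, 36, 14, 11, 8 bp.

58, 36, 14, 11, 8 bp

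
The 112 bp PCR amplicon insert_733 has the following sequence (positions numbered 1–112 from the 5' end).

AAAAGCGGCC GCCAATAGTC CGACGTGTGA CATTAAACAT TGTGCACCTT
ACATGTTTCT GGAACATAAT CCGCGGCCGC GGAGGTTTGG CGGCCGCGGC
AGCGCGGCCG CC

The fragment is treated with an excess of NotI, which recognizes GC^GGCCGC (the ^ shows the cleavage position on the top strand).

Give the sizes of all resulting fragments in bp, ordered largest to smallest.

NotI sites (GCGGCCGC) start at positions 5, 73, 90, 104.
NotI cuts after base 2 of each site, so after positions 6, 74, 91, 105.
Linear molecule, 4 cuts → 5 fragments:
  1–6 → 6 bp
  7–74 → 68 bp
  75–91 → 17 bp
  92–105 → 14 bp
  106–112 → 7 bp
Sorted largest to smallest: 68, 17, 14, 7, 6 bp.

68, 17, 14, 7, 6 bp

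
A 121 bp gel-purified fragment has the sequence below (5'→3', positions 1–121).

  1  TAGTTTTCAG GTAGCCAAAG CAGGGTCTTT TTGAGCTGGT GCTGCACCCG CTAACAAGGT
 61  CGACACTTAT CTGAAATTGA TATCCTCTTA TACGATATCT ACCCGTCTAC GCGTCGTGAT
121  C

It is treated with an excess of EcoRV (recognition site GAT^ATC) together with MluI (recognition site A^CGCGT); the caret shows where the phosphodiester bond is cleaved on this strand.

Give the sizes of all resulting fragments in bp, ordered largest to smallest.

81, 15, 13, 12 bp

EcoRV sites (GATATC) start at positions 79, 94.
EcoRV cuts after base 3 of each site, so after positions 81, 96.
The MluI site (ACGCGT) starts at position 109.
MluI cuts after the first base of each site, so after position 109.
Combined cut positions: 81, 96, 109.
Linear molecule, 3 cuts → 4 fragments:
  1–81 → 81 bp
  82–96 → 15 bp
  97–109 → 13 bp
  110–121 → 12 bp
Sorted largest to smallest: 81, 15, 13, 12 bp.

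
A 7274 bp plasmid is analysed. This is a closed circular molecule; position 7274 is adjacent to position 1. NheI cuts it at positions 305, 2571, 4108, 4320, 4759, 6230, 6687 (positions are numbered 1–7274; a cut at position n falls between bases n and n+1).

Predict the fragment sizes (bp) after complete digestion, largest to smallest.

Circular molecule, 7 cuts → 7 fragments:
  2571 − 305 = 2266 bp
  4108 − 2571 = 1537 bp
  4320 − 4108 = 212 bp
  4759 − 4320 = 439 bp
  6230 − 4759 = 1471 bp
  6687 − 6230 = 457 bp
  wrap: 7274 − 6687 + 305 = 892 bp
Sorted largest to smallest: 2266, 1537, 1471, 892, 457, 439, 212 bp.

2266, 1537, 1471, 892, 457, 439, 212 bp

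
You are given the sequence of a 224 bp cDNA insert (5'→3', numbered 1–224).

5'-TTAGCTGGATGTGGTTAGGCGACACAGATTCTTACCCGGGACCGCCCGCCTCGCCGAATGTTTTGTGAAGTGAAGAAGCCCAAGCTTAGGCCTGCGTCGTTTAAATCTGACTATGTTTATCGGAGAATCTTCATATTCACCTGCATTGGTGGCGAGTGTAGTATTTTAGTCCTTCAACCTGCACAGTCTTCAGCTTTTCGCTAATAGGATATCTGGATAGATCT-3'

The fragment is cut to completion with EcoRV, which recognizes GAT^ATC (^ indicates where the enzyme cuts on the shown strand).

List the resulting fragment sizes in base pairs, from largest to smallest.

The EcoRV site (GATATC) starts at position 208.
EcoRV cuts after base 3 of each site, so after position 210.
Linear molecule, 1 cut → 2 fragments:
  1–210 → 210 bp
  211–224 → 14 bp
Sorted largest to smallest: 210, 14 bp.

210, 14 bp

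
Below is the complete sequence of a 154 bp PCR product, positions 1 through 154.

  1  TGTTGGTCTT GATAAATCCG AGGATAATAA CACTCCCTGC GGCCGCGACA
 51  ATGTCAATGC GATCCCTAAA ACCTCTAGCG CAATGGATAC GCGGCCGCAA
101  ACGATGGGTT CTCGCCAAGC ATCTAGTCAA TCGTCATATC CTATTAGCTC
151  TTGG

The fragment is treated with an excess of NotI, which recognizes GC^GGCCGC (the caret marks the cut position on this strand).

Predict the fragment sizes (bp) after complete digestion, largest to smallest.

62, 52, 40 bp

NotI sites (GCGGCCGC) start at positions 39, 91.
NotI cuts after base 2 of each site, so after positions 40, 92.
Linear molecule, 2 cuts → 3 fragments:
  1–40 → 40 bp
  41–92 → 52 bp
  93–154 → 62 bp
Sorted largest to smallest: 62, 52, 40 bp.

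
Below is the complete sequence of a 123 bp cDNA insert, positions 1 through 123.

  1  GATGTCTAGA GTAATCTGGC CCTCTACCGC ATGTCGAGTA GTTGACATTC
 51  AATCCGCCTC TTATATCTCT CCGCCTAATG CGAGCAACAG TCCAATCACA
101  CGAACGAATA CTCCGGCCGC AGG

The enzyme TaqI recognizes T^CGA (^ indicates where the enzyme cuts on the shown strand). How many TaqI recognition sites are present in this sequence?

1

TCGA occurs starting at position 34.
TaqI cuts at 1 site.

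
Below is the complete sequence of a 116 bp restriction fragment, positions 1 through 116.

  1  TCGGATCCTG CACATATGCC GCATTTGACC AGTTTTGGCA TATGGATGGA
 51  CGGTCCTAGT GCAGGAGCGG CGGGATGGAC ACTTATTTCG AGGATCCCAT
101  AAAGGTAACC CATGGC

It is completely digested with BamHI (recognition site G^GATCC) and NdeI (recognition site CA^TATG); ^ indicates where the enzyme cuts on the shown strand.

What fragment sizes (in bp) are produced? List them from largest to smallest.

BamHI sites (GGATCC) start at positions 3, 92.
BamHI cuts after the first base of each site, so after positions 3, 92.
NdeI sites (CATATG) start at positions 13, 39.
NdeI cuts after base 2 of each site, so after positions 14, 40.
Combined cut positions: 3, 14, 40, 92.
Linear molecule, 4 cuts → 5 fragments:
  1–3 → 3 bp
  4–14 → 11 bp
  15–40 → 26 bp
  41–92 → 52 bp
  93–116 → 24 bp
Sorted largest to smallest: 52, 26, 24, 11, 3 bp.

52, 26, 24, 11, 3 bp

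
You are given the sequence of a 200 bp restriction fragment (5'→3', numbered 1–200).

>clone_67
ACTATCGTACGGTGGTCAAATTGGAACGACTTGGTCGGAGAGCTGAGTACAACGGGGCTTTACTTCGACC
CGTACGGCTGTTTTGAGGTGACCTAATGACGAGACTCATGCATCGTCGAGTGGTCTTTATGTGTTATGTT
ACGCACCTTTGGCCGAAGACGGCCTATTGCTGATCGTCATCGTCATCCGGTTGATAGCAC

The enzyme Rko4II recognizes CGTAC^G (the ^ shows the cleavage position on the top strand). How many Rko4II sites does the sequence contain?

2

CGTACG occurs starting at positions 6, 71.
Rko4II cuts at 2 sites.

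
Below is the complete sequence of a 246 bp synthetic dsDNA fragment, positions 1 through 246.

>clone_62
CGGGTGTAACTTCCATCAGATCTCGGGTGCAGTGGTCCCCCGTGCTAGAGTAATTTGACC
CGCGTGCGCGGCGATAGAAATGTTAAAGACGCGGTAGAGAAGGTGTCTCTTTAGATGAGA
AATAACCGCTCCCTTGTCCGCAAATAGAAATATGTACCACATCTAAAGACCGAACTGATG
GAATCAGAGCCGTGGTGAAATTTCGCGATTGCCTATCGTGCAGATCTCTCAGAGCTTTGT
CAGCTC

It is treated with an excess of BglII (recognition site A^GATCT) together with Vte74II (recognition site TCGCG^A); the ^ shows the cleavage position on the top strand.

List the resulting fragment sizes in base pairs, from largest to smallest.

BglII sites (AGATCT) start at positions 18, 222.
BglII cuts after the first base of each site, so after positions 18, 222.
The Vte74II site (TCGCGA) starts at position 203.
Vte74II cuts after base 5 of each site (before the last base), so after position 207.
Combined cut positions: 18, 207, 222.
Linear molecule, 3 cuts → 4 fragments:
  1–18 → 18 bp
  19–207 → 189 bp
  208–222 → 15 bp
  223–246 → 24 bp
Sorted largest to smallest: 189, 24, 18, 15 bp.

189, 24, 18, 15 bp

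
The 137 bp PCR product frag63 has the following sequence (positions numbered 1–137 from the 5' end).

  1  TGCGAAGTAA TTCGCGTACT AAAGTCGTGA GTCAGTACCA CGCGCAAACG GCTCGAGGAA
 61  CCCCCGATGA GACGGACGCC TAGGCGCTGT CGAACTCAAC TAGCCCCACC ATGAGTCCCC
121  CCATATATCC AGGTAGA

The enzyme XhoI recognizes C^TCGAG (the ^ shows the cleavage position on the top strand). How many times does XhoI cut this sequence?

CTCGAG occurs starting at position 52.
XhoI cuts at 1 site.

1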